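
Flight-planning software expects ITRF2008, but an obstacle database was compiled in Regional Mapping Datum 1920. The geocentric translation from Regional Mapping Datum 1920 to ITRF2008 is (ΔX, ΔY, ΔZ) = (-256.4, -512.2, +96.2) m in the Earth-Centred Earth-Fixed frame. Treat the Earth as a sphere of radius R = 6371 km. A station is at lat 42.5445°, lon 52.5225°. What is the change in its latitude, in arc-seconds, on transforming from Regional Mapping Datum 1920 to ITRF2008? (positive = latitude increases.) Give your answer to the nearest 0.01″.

sin φ = 0.676163, cos φ = 0.736752, sin λ = 0.793592, cos λ = 0.608450.
North component: ΔN = −sin φ cos λ·ΔX − sin φ sin λ·ΔY + cos φ·ΔZ = −(0.676163)(0.608450)(-256.4) − (0.676163)(0.793592)(-512.2) + (0.736752)(96.2) = 451.21 m.
1° of latitude spans πR/180 = 111195 m, so Δφ = 451.21 / 111195 × 3600 = 14.608″.

Δφ = 14.61″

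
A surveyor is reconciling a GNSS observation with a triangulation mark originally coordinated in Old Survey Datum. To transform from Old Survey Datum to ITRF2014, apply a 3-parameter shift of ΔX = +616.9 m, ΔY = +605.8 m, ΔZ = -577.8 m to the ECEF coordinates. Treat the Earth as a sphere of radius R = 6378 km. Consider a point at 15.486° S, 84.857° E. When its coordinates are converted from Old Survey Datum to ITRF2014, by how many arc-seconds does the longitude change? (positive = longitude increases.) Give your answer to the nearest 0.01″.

Δλ = -18.80″

sin φ = -0.267003, cos φ = 0.963696, sin λ = 0.995974, cos λ = 0.089642.
East component: ΔE = −sin λ·ΔX + cos λ·ΔY = −(0.995974)(616.9) + (0.089642)(605.8) = -560.11 m.
1° of latitude spans πR/180 = 111317 m; at latitude φ, 1° of longitude spans that × cos φ = 107275.8 m, so Δλ = -560.11 / 107275.8 × 3600 = -18.796″.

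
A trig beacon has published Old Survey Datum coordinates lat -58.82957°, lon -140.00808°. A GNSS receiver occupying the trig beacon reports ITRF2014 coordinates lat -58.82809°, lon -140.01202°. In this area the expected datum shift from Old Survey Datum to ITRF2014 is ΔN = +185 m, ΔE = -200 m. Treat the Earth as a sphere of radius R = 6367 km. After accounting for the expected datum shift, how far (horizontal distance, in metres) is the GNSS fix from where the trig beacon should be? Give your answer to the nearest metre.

Observed coordinate differences: Δφ = +0.00148°, Δλ = -0.00394°.
Converting to metres (1° lat = 111125 m, cos φ = 0.517585): observed ΔN = 164.5 m, observed ΔE = -226.6 m.
Subtracting the expected shift leaves a residual of 164.5 − (185) = -20.5 m north and -226.6 − (-200) = -26.6 m east.
Residual distance = √((-20.5)² + (-26.6)²) = 33.6 m.

34 m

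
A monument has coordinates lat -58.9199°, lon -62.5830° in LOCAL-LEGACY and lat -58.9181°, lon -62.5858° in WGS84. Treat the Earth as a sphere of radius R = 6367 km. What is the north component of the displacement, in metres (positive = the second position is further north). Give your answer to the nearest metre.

ΔN = 200 m

Δφ = -58.9181° − -58.9199° = +0.0018°; Δλ = -62.5858° − -62.5830° = -0.0028°.
1° along a meridian = πR/180 = 111125 m.
ΔN = Δφ × 111125 = 200.0 m; ΔE = Δλ × 111125 × cos(-58.9199°) = -0.0028 × 111125 × 0.516236 = -160.6 m.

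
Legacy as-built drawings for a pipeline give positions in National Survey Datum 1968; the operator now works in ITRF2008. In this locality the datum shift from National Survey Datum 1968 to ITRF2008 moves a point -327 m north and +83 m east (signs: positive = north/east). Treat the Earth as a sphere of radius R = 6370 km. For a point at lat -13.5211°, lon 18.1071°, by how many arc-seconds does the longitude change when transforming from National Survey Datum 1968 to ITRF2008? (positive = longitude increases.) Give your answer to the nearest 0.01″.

Δλ = 2.76″

At latitude -13.5211°, cos φ = 0.972284.
One radian of longitude at latitude φ spans R cos φ, so Δλ = ΔE / (R cos φ) = 83.0 / (6370000 × 0.972284) = 1.3401e-05 rad = 2.764″.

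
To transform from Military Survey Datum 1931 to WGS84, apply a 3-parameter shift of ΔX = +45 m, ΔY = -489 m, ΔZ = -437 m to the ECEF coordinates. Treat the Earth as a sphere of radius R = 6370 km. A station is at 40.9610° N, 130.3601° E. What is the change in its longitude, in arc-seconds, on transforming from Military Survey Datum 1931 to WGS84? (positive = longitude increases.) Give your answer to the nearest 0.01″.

sin φ = 0.655545, cos φ = 0.755156, sin λ = 0.761989, cos λ = -0.647589.
East component: ΔE = −sin λ·ΔX + cos λ·ΔY = −(0.761989)(45) + (-0.647589)(-489) = 282.38 m.
1° of latitude spans πR/180 = 111177 m; at latitude φ, 1° of longitude spans that × cos φ = 83956.3 m, so Δλ = 282.38 / 83956.3 × 3600 = 12.108″.

Δλ = 12.11″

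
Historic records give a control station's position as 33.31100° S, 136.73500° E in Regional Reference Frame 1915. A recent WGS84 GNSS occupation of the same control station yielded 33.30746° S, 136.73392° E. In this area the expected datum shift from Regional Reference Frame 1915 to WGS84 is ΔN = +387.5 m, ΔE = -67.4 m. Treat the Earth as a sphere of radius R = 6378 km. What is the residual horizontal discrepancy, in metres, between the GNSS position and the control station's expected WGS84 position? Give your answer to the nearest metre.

34 m

Observed coordinate differences: Δφ = +0.00354°, Δλ = -0.00108°.
Converting to metres (1° lat = 111317 m, cos φ = 0.835702): observed ΔN = 394.1 m, observed ΔE = -100.5 m.
Subtracting the expected shift leaves a residual of 394.1 − (387.5) = 6.6 m north and -100.5 − (-67.4) = -33.1 m east.
Residual distance = √(6.6² + (-33.1)²) = 33.7 m.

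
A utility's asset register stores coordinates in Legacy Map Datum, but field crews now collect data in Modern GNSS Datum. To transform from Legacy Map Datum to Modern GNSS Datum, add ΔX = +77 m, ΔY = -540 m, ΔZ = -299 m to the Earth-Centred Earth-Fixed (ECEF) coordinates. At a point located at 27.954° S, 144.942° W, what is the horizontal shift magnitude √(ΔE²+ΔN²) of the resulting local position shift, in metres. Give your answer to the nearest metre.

At φ = -27.954°, λ = -144.942°: sin φ = -0.468763, cos φ = 0.883324, sin λ = -0.574405, cos λ = -0.818571.
ΔE = −sin λ·ΔX + cos λ·ΔY = −(-0.574405)·(77) + (-0.818571)·(-540) = 486.26 m.
ΔN = −sin φ cos λ·ΔX − sin φ sin λ·ΔY + cos φ·ΔZ = −(-0.468763)(-0.818571)(77) − (-0.468763)(-0.574405)(-540) + (0.883324)(-299) = -148.26 m.
Horizontal magnitude = √(ΔE² + ΔN²) = √(486.26² + (-148.26)²) = 508.36 m.

508 m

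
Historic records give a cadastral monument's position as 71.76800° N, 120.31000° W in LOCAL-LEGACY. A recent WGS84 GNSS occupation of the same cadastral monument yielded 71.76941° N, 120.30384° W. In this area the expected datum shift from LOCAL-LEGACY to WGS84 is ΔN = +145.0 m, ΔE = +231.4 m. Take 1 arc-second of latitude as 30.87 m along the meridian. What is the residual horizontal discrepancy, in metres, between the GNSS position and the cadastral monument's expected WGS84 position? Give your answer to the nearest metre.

Observed coordinate differences: Δφ = +0.00141°, Δλ = +0.00616°.
Converting to metres (1° lat = 111132 m, cos φ = 0.312865): observed ΔN = 156.7 m, observed ΔE = 214.2 m.
Subtracting the expected shift leaves a residual of 156.7 − (145.0) = 11.7 m north and 214.2 − (231.4) = -17.2 m east.
Residual distance = √(11.7² + (-17.2)²) = 20.8 m.

21 m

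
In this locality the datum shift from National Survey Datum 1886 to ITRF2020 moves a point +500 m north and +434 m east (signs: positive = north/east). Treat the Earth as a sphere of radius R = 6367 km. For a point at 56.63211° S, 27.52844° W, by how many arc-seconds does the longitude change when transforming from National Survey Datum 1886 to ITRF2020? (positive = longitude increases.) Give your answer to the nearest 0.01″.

At latitude -56.63211°, cos φ = 0.550013.
One radian of longitude at latitude φ spans R cos φ, so Δλ = ΔE / (R cos φ) = 434.0 / (6367000 × 0.550013) = 1.2393e-04 rad = 25.563″.

Δλ = 25.56″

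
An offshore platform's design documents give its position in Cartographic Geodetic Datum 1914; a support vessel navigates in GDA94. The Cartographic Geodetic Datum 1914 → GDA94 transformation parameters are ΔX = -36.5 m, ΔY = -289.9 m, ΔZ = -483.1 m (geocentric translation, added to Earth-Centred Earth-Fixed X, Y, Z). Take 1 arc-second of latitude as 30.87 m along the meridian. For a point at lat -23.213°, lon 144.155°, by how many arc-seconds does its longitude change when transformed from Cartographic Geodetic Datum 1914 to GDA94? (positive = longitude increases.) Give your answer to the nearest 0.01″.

sin φ = -0.394150, cos φ = 0.919046, sin λ = 0.585595, cos λ = -0.810604.
East component: ΔE = −sin λ·ΔX + cos λ·ΔY = −(0.585595)(-36.5) + (-0.810604)(-289.9) = 256.37 m.
1° of latitude spans 3600 × 30.87 = 111132 m; at latitude φ, 1° of longitude spans that × cos φ = 102135.4 m, so Δλ = 256.37 / 102135.4 × 3600 = 9.036″.

Δλ = 9.04″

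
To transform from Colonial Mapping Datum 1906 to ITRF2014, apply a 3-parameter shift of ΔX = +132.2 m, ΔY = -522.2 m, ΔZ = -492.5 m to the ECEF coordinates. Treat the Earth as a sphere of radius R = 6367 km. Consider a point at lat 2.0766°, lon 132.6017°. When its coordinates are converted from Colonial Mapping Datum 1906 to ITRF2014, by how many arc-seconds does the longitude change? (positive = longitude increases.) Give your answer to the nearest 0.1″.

sin φ = 0.036236, cos φ = 0.999343, sin λ = 0.736077, cos λ = -0.676898.
East component: ΔE = −sin λ·ΔX + cos λ·ΔY = −(0.736077)(132.2) + (-0.676898)(-522.2) = 256.17 m.
1° of latitude spans πR/180 = 111125 m; at latitude φ, 1° of longitude spans that × cos φ = 111052.1 m, so Δλ = 256.17 / 111052.1 × 3600 = 8.304″.

Δλ = 8.3″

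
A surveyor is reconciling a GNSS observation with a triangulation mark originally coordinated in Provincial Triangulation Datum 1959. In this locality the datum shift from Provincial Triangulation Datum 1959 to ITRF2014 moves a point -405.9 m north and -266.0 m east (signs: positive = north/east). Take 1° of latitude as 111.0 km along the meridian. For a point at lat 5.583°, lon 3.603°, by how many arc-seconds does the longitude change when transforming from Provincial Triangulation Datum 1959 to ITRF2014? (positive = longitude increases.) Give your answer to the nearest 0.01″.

At latitude 5.583°, cos φ = 0.995256.
1° of longitude at this latitude = 111.0 × cos φ = 110.47 km, so Δλ = -266.0 / 110473.5 = -0.0024078° = -8.668″.

Δλ = -8.67″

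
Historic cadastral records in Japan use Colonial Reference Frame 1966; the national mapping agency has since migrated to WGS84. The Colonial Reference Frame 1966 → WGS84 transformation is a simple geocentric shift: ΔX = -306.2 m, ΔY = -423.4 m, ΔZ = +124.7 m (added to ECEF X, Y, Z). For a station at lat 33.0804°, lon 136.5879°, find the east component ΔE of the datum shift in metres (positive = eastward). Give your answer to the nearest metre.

ΔE = 518 m

The local east axis at (φ, λ) is (−sin λ, cos λ, 0), so ΔE = −sin(136.5879°)·(-306.2) + cos(136.5879°)·(-423.4) = 518.00 m.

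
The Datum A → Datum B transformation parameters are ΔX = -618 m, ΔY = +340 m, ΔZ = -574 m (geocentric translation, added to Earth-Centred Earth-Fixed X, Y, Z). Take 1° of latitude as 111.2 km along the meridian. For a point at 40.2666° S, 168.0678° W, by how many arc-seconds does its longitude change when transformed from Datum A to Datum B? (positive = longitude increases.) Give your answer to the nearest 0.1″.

Δλ = -19.5″

sin φ = -0.646345, cos φ = 0.763045, sin λ = -0.206754, cos λ = -0.978393.
East component: ΔE = −sin λ·ΔX + cos λ·ΔY = −(-0.206754)(-618) + (-0.978393)(340) = -460.43 m.
1° of latitude spans 111200 m; at latitude φ, 1° of longitude spans that × cos φ = 84850.6 m, so Δλ = -460.43 / 84850.6 × 3600 = -19.535″.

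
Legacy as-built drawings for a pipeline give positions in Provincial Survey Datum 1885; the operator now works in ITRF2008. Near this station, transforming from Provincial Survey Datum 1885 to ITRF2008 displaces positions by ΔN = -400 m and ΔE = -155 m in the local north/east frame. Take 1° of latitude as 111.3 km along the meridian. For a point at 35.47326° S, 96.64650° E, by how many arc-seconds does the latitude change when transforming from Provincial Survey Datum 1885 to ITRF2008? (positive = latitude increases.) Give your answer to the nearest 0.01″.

Δφ = -12.94″

1° of latitude = 111.3 km, so Δφ = -400.0 / 111300 = -0.0035939° = -12.938″.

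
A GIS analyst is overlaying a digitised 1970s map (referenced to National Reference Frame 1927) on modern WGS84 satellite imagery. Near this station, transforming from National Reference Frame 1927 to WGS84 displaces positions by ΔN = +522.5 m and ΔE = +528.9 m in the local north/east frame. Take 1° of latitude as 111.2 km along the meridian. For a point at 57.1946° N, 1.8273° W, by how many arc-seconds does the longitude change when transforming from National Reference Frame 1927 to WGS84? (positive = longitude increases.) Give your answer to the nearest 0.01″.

Δλ = 31.60″

At latitude 57.1946°, cos φ = 0.541787.
1° of longitude at this latitude = 111.2 × cos φ = 60.25 km, so Δλ = 528.9 / 60246.8 = 0.0087789° = 31.604″.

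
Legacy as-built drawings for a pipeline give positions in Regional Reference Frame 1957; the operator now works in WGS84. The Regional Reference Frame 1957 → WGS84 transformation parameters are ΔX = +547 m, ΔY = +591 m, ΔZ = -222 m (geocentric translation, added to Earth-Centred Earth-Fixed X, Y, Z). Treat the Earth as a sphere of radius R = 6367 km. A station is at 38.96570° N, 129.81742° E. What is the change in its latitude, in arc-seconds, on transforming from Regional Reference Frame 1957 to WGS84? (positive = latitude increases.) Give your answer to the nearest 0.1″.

sin φ = 0.628855, cos φ = 0.777523, sin λ = 0.768089, cos λ = -0.640343.
North component: ΔN = −sin φ cos λ·ΔX − sin φ sin λ·ΔY + cos φ·ΔZ = −(0.628855)(-0.640343)(547) − (0.628855)(0.768089)(591) + (0.777523)(-222) = -237.81 m.
1° of latitude spans πR/180 = 111125 m, so Δφ = -237.81 / 111125 × 3600 = -7.704″.

Δφ = -7.7″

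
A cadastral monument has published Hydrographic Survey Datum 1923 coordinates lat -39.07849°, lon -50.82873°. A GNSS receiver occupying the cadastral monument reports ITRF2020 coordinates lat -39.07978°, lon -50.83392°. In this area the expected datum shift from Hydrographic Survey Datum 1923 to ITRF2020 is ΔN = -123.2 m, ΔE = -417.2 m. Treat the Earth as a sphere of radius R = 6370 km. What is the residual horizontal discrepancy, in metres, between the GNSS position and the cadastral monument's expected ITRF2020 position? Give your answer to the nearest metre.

Observed coordinate differences: Δφ = -0.00129°, Δλ = -0.00519°.
Converting to metres (1° lat = 111177 m, cos φ = 0.776283): observed ΔN = -143.4 m, observed ΔE = -447.9 m.
Subtracting the expected shift leaves a residual of -143.4 − (-123.2) = -20.2 m north and -447.9 − (-417.2) = -30.7 m east.
Residual distance = √((-20.2)² + (-30.7)²) = 36.8 m.

37 m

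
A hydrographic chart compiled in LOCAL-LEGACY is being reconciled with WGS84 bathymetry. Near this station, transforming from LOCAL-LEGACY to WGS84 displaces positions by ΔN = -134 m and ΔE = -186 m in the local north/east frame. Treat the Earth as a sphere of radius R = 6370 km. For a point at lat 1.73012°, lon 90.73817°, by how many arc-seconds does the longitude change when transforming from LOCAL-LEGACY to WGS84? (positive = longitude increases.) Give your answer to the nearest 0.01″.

Δλ = -6.03″

At latitude 1.73012°, cos φ = 0.999544.
One radian of longitude at latitude φ spans R cos φ, so Δλ = ΔE / (R cos φ) = -186.0 / (6370000 × 0.999544) = -2.9213e-05 rad = -6.026″.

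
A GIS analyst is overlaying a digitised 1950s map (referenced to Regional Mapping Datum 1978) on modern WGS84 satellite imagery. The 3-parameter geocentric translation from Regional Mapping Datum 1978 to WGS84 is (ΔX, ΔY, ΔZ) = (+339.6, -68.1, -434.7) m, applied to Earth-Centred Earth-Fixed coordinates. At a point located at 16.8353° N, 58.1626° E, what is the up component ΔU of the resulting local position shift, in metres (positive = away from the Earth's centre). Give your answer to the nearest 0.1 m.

The local up (radial) axis is (cos φ cos λ, cos φ sin λ, sin φ), giving ΔU = 171.465 − 55.375 − 125.898 = -9.81 m.

ΔU = -9.8 m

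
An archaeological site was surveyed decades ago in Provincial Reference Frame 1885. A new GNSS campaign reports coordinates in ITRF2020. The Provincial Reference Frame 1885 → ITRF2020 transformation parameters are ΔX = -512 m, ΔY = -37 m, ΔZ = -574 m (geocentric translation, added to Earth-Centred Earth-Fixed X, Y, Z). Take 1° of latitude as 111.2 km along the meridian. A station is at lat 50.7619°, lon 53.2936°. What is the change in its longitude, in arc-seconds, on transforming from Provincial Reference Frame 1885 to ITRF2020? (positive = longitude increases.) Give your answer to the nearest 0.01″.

Δλ = 19.88″

sin φ = 0.774524, cos φ = 0.632544, sin λ = 0.801709, cos λ = 0.597715.
East component: ΔE = −sin λ·ΔX + cos λ·ΔY = −(0.801709)(-512) + (0.597715)(-37) = 388.36 m.
1° of latitude spans 111200 m; at latitude φ, 1° of longitude spans that × cos φ = 70338.9 m, so Δλ = 388.36 / 70338.9 × 3600 = 19.877″.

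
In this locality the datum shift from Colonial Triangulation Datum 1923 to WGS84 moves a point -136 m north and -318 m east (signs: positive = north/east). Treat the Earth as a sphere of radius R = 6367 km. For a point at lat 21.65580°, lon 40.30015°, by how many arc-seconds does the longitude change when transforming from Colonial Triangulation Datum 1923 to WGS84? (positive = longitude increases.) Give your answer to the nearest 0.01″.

Δλ = -11.08″

At latitude 21.65580°, cos φ = 0.929418.
One radian of longitude at latitude φ spans R cos φ, so Δλ = ΔE / (R cos φ) = -318.0 / (6367000 × 0.929418) = -5.3738e-05 rad = -11.084″.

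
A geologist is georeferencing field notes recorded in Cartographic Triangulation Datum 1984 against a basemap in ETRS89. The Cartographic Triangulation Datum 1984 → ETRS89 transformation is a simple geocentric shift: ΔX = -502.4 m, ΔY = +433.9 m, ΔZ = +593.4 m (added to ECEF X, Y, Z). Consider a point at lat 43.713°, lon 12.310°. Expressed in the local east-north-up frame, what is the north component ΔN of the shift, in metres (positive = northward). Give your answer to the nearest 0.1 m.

The local north axis is (−sin φ cos λ, −sin φ sin λ, cos φ), giving ΔN = 339.199 − 63.927 + 428.916 = 704.19 m.

ΔN = 704.2 m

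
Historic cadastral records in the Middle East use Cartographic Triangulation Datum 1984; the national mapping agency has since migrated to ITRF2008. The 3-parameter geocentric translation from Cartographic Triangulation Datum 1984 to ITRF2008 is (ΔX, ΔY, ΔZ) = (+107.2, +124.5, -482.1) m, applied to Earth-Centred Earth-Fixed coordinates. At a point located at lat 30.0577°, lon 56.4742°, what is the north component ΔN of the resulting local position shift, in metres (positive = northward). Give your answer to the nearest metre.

At φ = 30.0577°, λ = 56.4742°: sin φ = 0.500872, cos φ = 0.865521, sin λ = 0.833637, cos λ = 0.552312.
ΔN = −sin φ cos λ·ΔX − sin φ sin λ·ΔY + cos φ·ΔZ = −(0.500872)(0.552312)(107.2) − (0.500872)(0.833637)(124.5) + (0.865521)(-482.1) = -498.91 m.

ΔN = -499 m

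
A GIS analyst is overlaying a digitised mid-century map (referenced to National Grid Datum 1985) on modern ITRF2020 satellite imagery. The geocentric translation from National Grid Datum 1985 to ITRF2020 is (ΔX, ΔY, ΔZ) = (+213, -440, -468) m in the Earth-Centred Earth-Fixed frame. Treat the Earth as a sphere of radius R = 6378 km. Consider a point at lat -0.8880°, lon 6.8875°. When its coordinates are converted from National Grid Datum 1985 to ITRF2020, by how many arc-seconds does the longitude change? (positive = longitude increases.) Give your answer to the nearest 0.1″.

sin φ = -0.015498, cos φ = 0.999880, sin λ = 0.119920, cos λ = 0.992784.
East component: ΔE = −sin λ·ΔX + cos λ·ΔY = −(0.119920)(213) + (0.992784)(-440) = -462.37 m.
1° of latitude spans πR/180 = 111317 m; at latitude φ, 1° of longitude spans that × cos φ = 111303.7 m, so Δλ = -462.37 / 111303.7 × 3600 = -14.955″.

Δλ = -15.0″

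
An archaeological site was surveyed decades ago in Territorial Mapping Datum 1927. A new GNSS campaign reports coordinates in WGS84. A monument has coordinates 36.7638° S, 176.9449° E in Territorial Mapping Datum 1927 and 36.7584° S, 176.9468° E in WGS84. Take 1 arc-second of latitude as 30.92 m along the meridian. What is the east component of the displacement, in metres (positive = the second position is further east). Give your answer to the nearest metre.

Δφ = -36.7584° − -36.7638° = +0.0054°; Δλ = 176.9468° − 176.9449° = +0.0019°.
1° of latitude = 3600 × 30.92 = 111312 m.
ΔN = Δφ × 111312 = 601.1 m; ΔE = Δλ × 111312 × cos(-36.7638°) = +0.0019 × 111312 × 0.801110 = 169.4 m.

ΔE = 169 m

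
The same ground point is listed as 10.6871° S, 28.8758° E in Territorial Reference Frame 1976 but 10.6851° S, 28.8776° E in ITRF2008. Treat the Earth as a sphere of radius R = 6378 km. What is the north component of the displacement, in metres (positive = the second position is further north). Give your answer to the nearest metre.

Δφ = -10.6851° − -10.6871° = +0.0020°; Δλ = 28.8776° − 28.8758° = +0.0018°.
1° along a meridian = πR/180 = 111317 m.
ΔN = Δφ × 111317 = 222.6 m; ΔE = Δλ × 111317 × cos(-10.6871°) = +0.0018 × 111317 × 0.982655 = 196.9 m.

ΔN = 223 m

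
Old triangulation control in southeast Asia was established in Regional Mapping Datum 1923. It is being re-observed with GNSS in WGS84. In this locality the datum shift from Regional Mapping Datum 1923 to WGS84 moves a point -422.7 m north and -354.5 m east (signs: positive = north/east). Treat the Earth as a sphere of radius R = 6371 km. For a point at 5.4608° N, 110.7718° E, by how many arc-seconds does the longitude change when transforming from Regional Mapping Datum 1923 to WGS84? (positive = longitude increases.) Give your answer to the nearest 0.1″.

Δλ = -11.5″

At latitude 5.4608°, cos φ = 0.995462.
One radian of longitude at latitude φ spans R cos φ, so Δλ = ΔE / (R cos φ) = -354.5 / (6371000 × 0.995462) = -5.5896e-05 rad = -11.529″.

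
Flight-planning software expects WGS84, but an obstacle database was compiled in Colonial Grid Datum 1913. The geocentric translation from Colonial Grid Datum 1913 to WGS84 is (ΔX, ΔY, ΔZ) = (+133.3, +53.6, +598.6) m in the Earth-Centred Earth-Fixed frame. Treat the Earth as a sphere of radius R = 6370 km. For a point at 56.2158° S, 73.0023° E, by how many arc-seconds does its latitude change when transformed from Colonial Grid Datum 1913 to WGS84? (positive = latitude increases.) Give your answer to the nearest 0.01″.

sin φ = -0.831138, cos φ = 0.556066, sin λ = 0.956316, cos λ = 0.292333.
North component: ΔN = −sin φ cos λ·ΔX − sin φ sin λ·ΔY + cos φ·ΔZ = −(-0.831138)(0.292333)(133.3) − (-0.831138)(0.956316)(53.6) + (0.556066)(598.6) = 407.85 m.
1° of latitude spans πR/180 = 111177 m, so Δφ = 407.85 / 111177 × 3600 = 13.207″.

Δφ = 13.21″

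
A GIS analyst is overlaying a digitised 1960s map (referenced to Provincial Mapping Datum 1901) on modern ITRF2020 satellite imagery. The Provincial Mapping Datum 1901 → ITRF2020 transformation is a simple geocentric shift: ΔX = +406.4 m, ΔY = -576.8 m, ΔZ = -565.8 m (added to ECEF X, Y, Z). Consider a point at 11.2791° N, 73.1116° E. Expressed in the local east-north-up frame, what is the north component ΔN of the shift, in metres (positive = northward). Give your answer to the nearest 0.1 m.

The local north axis is (−sin φ cos λ, −sin φ sin λ, cos φ), giving ΔN = -23.092 + 107.950 − 554.872 = -470.01 m.

ΔN = -470.0 m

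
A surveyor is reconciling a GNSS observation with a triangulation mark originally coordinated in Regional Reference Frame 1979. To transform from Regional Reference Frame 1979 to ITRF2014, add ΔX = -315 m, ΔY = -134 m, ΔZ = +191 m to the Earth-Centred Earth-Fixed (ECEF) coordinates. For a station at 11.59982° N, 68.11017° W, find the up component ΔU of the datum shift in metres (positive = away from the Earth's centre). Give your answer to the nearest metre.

At φ = 11.59982°, λ = -68.11017°: sin φ = 0.201075, cos φ = 0.979576, sin λ = -0.927902, cos λ = 0.372823.
ΔU = cos φ cos λ·ΔX + cos φ sin λ·ΔY + sin φ·ΔZ = (0.979576)(0.372823)(-315) + (0.979576)(-0.927902)(-134) + (0.201075)(191) = 45.16 m.

ΔU = 45 m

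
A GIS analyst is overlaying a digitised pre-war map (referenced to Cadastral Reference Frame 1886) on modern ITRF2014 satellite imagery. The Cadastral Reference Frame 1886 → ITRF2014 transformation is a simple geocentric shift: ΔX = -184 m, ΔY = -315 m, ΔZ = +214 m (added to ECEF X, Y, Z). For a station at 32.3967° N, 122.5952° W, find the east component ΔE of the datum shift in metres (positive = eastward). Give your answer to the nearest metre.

At φ = 32.3967°, λ = -122.5952°: sin φ = 0.535778, cos φ = 0.844359, sin λ = -0.842498, cos λ = -0.538700.
ΔE = −sin λ·ΔX + cos λ·ΔY = −(-0.842498)·(-184) + (-0.538700)·(-315) = 14.67 m.

ΔE = 15 m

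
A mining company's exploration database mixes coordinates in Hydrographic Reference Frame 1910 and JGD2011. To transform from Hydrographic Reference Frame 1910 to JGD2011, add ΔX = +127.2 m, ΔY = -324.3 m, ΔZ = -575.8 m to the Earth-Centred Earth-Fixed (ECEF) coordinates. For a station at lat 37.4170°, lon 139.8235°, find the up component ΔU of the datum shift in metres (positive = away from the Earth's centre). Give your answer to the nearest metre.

ΔU = -593 m

The local up (radial) axis is (cos φ cos λ, cos φ sin λ, sin φ), giving ΔU = -77.190 − 166.170 − 349.863 = -593.22 m.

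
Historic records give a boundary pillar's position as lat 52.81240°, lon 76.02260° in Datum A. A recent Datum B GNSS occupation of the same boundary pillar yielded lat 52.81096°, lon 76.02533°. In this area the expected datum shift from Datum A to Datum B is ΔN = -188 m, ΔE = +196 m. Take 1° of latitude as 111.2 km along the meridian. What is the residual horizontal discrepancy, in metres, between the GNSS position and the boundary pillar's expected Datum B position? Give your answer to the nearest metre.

31 m

Observed coordinate differences: Δφ = -0.00144°, Δλ = +0.00273°.
Converting to metres (1° lat = 111200 m, cos φ = 0.604427): observed ΔN = -160.1 m, observed ΔE = 183.5 m.
Subtracting the expected shift leaves a residual of -160.1 − (-188) = 27.9 m north and 183.5 − (196) = -12.5 m east.
Residual distance = √(27.9² + (-12.5)²) = 30.6 m.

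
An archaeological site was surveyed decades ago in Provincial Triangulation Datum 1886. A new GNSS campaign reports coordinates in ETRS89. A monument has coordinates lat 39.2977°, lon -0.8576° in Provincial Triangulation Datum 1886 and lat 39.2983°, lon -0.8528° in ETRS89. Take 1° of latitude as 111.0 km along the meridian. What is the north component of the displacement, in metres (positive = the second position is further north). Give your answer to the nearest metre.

ΔN = 67 m

Δφ = 39.2983° − 39.2977° = +0.0006°; Δλ = -0.8528° − -0.8576° = +0.0048°.
ΔN = Δφ × 111000 = 66.6 m; ΔE = Δλ × 111000 × cos(39.2977°) = +0.0048 × 111000 × 0.773866 = 412.3 m.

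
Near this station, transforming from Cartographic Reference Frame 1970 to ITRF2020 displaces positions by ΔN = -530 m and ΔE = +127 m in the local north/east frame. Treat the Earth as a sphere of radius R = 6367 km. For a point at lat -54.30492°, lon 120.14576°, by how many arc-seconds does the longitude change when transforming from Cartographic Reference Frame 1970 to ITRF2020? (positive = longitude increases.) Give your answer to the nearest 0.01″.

At latitude -54.30492°, cos φ = 0.583471.
One radian of longitude at latitude φ spans R cos φ, so Δλ = ΔE / (R cos φ) = 127.0 / (6367000 × 0.583471) = 3.4186e-05 rad = 7.051″.

Δλ = 7.05″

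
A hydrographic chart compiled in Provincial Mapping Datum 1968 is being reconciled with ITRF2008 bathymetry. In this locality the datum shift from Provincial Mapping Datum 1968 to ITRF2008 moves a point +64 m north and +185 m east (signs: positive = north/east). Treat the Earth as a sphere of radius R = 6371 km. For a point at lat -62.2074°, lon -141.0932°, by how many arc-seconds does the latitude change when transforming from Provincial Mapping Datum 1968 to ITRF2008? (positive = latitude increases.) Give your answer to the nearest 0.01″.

On a sphere of radius R, 1 rad of latitude = R, so Δφ = ΔN / R = 64.0 / 6371000 = 1.0046e-05 rad = 2.072″.

Δφ = 2.07″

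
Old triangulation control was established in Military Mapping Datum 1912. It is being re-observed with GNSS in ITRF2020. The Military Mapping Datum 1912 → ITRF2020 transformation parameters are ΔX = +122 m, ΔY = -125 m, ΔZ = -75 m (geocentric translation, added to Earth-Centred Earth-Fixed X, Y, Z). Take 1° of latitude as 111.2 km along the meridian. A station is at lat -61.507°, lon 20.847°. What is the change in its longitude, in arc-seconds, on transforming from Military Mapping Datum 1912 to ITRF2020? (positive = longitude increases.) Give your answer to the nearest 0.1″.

Δλ = -10.9″

sin φ = -0.878875, cos φ = 0.477051, sin λ = 0.355874, cos λ = 0.934534.
East component: ΔE = −sin λ·ΔX + cos λ·ΔY = −(0.355874)(122) + (0.934534)(-125) = -160.23 m.
1° of latitude spans 111200 m; at latitude φ, 1° of longitude spans that × cos φ = 53048.1 m, so Δλ = -160.23 / 53048.1 × 3600 = -10.874″.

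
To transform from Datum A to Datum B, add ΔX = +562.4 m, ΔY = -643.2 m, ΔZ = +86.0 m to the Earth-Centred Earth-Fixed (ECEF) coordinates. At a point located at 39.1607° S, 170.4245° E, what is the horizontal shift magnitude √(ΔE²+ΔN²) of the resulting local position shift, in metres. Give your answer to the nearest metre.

The local east axis at (φ, λ) is (−sin λ, cos λ, 0), so ΔE = −sin(170.4245°)·562.4 + cos(170.4245°)·(-643.2) = 540.68 m.
The local north axis is (−sin φ cos λ, −sin φ sin λ, cos φ), giving ΔN = -350.206 − 67.567 + 66.682 = -351.09 m.
Horizontal magnitude = √(ΔE² + ΔN²) = √(540.68² + (-351.09)²) = 644.67 m.

645 m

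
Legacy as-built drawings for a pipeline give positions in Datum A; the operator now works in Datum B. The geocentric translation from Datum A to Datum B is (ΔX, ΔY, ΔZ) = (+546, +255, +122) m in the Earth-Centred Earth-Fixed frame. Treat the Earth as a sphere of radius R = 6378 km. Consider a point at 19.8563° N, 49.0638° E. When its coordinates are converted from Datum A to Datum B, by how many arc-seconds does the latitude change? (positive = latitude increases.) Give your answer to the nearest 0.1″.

sin φ = 0.339662, cos φ = 0.940547, sin λ = 0.755440, cos λ = 0.655218.
North component: ΔN = −sin φ cos λ·ΔX − sin φ sin λ·ΔY + cos φ·ΔZ = −(0.339662)(0.655218)(546) − (0.339662)(0.755440)(255) + (0.940547)(122) = -72.20 m.
1° of latitude spans πR/180 = 111317 m, so Δφ = -72.20 / 111317 × 3600 = -2.335″.

Δφ = -2.3″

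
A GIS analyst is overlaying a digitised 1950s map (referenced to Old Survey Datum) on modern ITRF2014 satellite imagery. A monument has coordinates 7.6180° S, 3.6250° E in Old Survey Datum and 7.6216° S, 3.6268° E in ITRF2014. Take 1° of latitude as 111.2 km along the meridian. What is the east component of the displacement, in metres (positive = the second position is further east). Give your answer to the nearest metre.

Δφ = -7.6216° − -7.6180° = -0.0036°; Δλ = 3.6268° − 3.6250° = +0.0018°.
ΔN = Δφ × 111200 = -400.3 m; ΔE = Δλ × 111200 × cos(-7.6180°) = +0.0018 × 111200 × 0.991174 = 198.4 m.

ΔE = 198 m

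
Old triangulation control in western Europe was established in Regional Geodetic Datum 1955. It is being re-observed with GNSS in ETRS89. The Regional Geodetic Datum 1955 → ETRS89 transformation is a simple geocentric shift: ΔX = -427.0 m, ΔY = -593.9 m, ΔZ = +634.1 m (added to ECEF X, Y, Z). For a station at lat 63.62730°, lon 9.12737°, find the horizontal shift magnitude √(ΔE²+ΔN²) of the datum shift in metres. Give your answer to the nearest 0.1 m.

906.8 m

At φ = 63.62730°, λ = 9.12737°: sin φ = 0.895924, cos φ = 0.444208, sin λ = 0.158630, cos λ = 0.987338.
ΔE = −sin λ·ΔX + cos λ·ΔY = −(0.158630)·(-427.0) + (0.987338)·(-593.9) = -518.65 m.
ΔN = −sin φ cos λ·ΔX − sin φ sin λ·ΔY + cos φ·ΔZ = −(0.895924)(0.987338)(-427.0) − (0.895924)(0.158630)(-593.9) + (0.444208)(634.1) = 743.79 m.
Horizontal magnitude = √(ΔE² + ΔN²) = √((-518.65)² + 743.79²) = 906.76 m.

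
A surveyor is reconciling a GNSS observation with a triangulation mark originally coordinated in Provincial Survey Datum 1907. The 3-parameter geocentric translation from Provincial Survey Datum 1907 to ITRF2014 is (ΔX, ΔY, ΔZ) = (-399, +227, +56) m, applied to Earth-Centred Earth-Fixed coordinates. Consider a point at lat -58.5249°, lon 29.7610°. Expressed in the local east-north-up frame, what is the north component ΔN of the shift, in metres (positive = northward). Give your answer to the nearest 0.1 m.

ΔN = -170.1 m

The local north axis is (−sin φ cos λ, −sin φ sin λ, cos φ), giving ΔN = -295.410 + 96.100 + 29.239 = -170.07 m.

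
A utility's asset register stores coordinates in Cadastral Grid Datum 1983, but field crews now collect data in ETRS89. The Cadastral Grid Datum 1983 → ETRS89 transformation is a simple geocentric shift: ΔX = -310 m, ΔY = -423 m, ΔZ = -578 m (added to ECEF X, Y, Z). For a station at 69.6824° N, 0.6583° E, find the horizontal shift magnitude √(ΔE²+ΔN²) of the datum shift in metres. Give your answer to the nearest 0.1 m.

429.9 m

The local east axis at (φ, λ) is (−sin λ, cos λ, 0), so ΔE = −sin(0.6583°)·(-310) + cos(0.6583°)·(-423) = -419.41 m.
The local north axis is (−sin φ cos λ, −sin φ sin λ, cos φ), giving ΔN = 290.693 + 4.558 − 200.695 = 94.56 m.
Horizontal magnitude = √(ΔE² + ΔN²) = √((-419.41)² + 94.56²) = 429.94 m.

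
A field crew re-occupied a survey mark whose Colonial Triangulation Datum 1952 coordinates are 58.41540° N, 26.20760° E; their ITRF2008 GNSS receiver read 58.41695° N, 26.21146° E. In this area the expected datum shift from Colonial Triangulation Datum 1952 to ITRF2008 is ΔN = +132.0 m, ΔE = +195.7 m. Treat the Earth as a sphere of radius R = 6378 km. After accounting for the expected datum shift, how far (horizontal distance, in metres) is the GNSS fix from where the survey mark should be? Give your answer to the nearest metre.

50 m

Observed coordinate differences: Δφ = +0.00155°, Δλ = +0.00386°.
Converting to metres (1° lat = 111317 m, cos φ = 0.523757): observed ΔN = 172.5 m, observed ΔE = 225.0 m.
Subtracting the expected shift leaves a residual of 172.5 − (132.0) = 40.5 m north and 225.0 − (195.7) = 29.3 m east.
Residual distance = √(40.5² + 29.3²) = 50.1 m.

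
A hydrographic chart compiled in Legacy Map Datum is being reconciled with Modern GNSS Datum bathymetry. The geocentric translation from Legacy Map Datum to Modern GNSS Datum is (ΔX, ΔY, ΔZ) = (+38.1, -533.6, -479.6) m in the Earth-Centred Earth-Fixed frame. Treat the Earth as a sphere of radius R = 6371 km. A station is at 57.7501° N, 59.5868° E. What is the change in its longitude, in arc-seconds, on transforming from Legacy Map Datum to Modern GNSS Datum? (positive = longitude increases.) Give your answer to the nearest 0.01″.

Δλ = -18.38″

sin φ = 0.845729, cos φ = 0.533613, sin λ = 0.862397, cos λ = 0.506232.
East component: ΔE = −sin λ·ΔX + cos λ·ΔY = −(0.862397)(38.1) + (0.506232)(-533.6) = -302.98 m.
1° of latitude spans πR/180 = 111195 m; at latitude φ, 1° of longitude spans that × cos φ = 59335.1 m, so Δλ = -302.98 / 59335.1 × 3600 = -18.383″.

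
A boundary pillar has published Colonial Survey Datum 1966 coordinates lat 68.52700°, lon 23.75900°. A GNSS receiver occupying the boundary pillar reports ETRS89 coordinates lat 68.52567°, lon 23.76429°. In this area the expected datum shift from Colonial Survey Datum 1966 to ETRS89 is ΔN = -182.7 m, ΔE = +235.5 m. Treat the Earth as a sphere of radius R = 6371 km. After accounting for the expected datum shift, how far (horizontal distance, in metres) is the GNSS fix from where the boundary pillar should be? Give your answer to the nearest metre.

Observed coordinate differences: Δφ = -0.00133°, Δλ = +0.00529°.
Converting to metres (1° lat = 111195 m, cos φ = 0.366063): observed ΔN = -147.9 m, observed ΔE = 215.3 m.
Subtracting the expected shift leaves a residual of -147.9 − (-182.7) = 34.8 m north and 215.3 − (235.5) = -20.2 m east.
Residual distance = √(34.8² + (-20.2)²) = 40.2 m.

40 m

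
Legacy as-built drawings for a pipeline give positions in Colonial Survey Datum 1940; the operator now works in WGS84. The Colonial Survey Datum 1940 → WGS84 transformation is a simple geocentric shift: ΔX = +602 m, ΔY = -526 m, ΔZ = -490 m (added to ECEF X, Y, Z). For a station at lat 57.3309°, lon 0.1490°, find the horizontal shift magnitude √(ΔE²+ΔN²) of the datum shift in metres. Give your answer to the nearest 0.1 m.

933.5 m

At φ = 57.3309°, λ = 0.1490°: sin φ = 0.841802, cos φ = 0.539786, sin λ = 0.002601, cos λ = 0.999997.
ΔE = −sin λ·ΔX + cos λ·ΔY = −(0.002601)·(602) + (0.999997)·(-526) = -527.56 m.
ΔN = −sin φ cos λ·ΔX − sin φ sin λ·ΔY + cos φ·ΔZ = −(0.841802)(0.999997)(602) − (0.841802)(0.002601)(-526) + (0.539786)(-490) = -770.11 m.
Horizontal magnitude = √(ΔE² + ΔN²) = √((-527.56)² + (-770.11)²) = 933.48 m.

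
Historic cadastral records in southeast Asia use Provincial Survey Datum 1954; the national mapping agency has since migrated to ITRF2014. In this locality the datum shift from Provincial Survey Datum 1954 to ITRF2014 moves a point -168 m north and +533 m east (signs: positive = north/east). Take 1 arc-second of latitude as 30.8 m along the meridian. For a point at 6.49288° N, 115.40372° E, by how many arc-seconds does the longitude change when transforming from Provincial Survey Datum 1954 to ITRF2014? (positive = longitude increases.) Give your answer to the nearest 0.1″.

Δλ = 17.4″

At latitude 6.49288°, cos φ = 0.993586.
1″ of longitude at this latitude = 30.80 × cos φ = 30.6024 m, so Δλ = 533.0 / 30.6024 = 17.417″.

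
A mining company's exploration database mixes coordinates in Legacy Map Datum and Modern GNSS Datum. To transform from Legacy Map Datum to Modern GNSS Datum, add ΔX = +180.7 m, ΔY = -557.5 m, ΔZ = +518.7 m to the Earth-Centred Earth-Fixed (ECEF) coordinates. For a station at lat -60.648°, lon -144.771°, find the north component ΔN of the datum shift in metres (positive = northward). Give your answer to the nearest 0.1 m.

At φ = -60.648°, λ = -144.771°: sin φ = -0.871625, cos φ = 0.490174, sin λ = -0.576846, cos λ = -0.816853.
ΔN = −sin φ cos λ·ΔX − sin φ sin λ·ΔY + cos φ·ΔZ = −(-0.871625)(-0.816853)(180.7) − (-0.871625)(-0.576846)(-557.5) + (0.490174)(518.7) = 405.90 m.

ΔN = 405.9 m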